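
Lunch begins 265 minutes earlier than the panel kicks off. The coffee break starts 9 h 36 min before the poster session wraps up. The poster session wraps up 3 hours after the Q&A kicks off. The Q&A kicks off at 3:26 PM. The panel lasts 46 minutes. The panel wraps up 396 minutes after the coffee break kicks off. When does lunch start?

10:15 AM

The poster session ends at 3:26 PM + 180 min = 6:26 PM.
The coffee break starts at 6:26 PM − 576 min = 8:50 AM.
The panel ends at 8:50 AM + 396 min = 3:26 PM.
The panel starts at 3:26 PM − 46 min = 2:40 PM.
Lunch starts at 2:40 PM − 265 min = 10:15 AM.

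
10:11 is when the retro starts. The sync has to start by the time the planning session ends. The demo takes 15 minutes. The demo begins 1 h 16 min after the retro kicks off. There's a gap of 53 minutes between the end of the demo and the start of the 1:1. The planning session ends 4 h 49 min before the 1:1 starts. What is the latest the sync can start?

07:46

The demo starts at 10:11 + 76 min = 11:27.
The demo ends at 11:27 + 15 min = 11:42.
The 1:1 starts at 11:42 + 53 min = 12:35.
The planning session ends at 12:35 − 289 min = 07:46.
The sync is bounded by the planning session, so the latest it can start is 07:46.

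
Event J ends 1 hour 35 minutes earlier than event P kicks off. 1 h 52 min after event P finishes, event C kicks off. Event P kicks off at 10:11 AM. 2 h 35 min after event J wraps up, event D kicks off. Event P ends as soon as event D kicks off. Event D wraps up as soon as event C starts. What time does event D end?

Event J ends at 10:11 AM − 95 min = 8:36 AM.
Event D starts at 8:36 AM + 155 min = 11:11 AM.
So event P ends at 11:11 AM.
Event C starts at 11:11 AM + 112 min = 1:03 PM.
So event D ends at 1:03 PM.

1:03 PM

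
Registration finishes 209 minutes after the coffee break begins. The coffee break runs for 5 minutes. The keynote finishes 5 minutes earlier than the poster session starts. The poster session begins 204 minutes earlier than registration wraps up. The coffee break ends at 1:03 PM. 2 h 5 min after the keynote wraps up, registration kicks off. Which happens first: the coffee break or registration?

The coffee break starts at 1:03 PM − 5 min = 12:58 PM.
Registration ends at 12:58 PM + 209 min = 4:27 PM.
The poster session starts at 4:27 PM − 204 min = 1:03 PM.
The keynote ends at 1:03 PM − 5 min = 12:58 PM.
Registration starts at 12:58 PM + 125 min = 3:03 PM.
The coffee break starts at 12:58 PM and registration starts at 3:03 PM, so the coffee break is first.

the coffee break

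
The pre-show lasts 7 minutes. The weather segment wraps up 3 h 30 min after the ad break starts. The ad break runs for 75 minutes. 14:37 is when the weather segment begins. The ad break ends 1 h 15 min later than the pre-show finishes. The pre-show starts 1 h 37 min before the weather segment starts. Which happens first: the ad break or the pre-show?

the pre-show

The pre-show starts at 14:37 − 97 min = 13:00.
The pre-show ends at 13:00 + 7 min = 13:07.
The ad break ends at 13:07 + 75 min = 14:22.
The ad break starts at 14:22 − 75 min = 13:07.
The ad break starts at 13:07 and the pre-show starts at 13:00, so the pre-show is first.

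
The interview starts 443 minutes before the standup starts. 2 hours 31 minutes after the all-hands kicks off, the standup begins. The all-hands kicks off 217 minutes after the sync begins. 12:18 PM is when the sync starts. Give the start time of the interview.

The all-hands starts at 12:18 PM + 217 min = 3:55 PM.
The standup starts at 3:55 PM + 151 min = 6:26 PM.
The interview starts at 6:26 PM − 443 min = 11:03 AM.

11:03 AM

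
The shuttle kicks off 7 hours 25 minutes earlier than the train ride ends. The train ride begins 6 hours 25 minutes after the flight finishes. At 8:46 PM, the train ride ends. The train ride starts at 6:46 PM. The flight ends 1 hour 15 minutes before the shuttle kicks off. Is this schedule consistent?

No

The shuttle starts at 8:46 PM − 445 min = 1:21 PM.
The flight ends at 1:21 PM − 75 min = 12:06 PM.
The train ride starts at 12:06 PM + 385 min = 6:31 PM.
But the train ride is also said to start at 6:46 PM — a 15-minute conflict.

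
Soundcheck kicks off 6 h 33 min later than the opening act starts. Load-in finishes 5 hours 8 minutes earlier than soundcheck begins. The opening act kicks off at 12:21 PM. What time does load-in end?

Soundcheck starts at 12:21 PM + 393 min = 6:54 PM.
Load-in ends at 6:54 PM − 308 min = 1:46 PM.

1:46 PM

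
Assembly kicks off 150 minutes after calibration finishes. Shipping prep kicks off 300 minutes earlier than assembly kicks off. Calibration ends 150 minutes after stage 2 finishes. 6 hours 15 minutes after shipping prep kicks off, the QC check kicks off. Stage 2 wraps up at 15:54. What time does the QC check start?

Calibration ends at 15:54 + 150 min = 18:24.
Assembly starts at 18:24 + 150 min = 20:54.
Shipping prep starts at 20:54 − 300 min = 15:54.
The QC check starts at 15:54 + 375 min = 22:09.

22:09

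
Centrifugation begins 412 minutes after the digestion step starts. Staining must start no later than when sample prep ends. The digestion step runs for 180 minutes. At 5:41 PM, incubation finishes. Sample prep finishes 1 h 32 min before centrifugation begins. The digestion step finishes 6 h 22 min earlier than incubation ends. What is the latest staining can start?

1:39 PM

The digestion step ends at 5:41 PM − 382 min = 11:19 AM.
The digestion step starts at 11:19 AM − 180 min = 8:19 AM.
Centrifugation starts at 8:19 AM + 412 min = 3:11 PM.
Sample prep ends at 3:11 PM − 92 min = 1:39 PM.
Staining is bounded by sample prep, so the latest it can start is 1:39 PM.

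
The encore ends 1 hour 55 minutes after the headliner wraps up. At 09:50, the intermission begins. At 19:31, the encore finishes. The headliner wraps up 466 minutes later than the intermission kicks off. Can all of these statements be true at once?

Yes

The headliner ends at 09:50 + 466 min = 17:36.
The encore ends at 17:36 + 115 min = 19:31.
That matches the stated 19:31, so the schedule is consistent.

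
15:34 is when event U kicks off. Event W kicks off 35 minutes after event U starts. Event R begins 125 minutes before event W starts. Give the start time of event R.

14:04

Event W starts at 15:34 + 35 min = 16:09.
Event R starts at 16:09 − 125 min = 14:04.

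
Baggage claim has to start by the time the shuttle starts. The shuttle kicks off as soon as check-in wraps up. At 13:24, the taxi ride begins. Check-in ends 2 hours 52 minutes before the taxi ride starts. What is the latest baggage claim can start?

10:32

Check-in ends at 13:24 − 172 min = 10:32.
So the shuttle starts at 10:32.
Baggage claim is bounded by the shuttle, so the latest it can start is 10:32.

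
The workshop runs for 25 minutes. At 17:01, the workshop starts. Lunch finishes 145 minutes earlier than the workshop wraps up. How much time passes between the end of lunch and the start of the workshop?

two hours

The workshop ends at 17:01 + 25 min = 17:26.
Lunch ends at 17:26 − 145 min = 15:01.
From 15:01 to 17:01 is two hours.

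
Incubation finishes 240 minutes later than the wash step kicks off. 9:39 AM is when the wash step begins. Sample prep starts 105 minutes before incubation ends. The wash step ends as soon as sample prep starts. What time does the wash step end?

11:54 AM

Incubation ends at 9:39 AM + 240 min = 1:39 PM.
Sample prep starts at 1:39 PM − 105 min = 11:54 AM.
So the wash step ends at 11:54 AM.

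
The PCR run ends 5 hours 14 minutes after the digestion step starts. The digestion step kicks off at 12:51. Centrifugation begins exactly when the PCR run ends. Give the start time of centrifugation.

18:05

The PCR run ends at 12:51 + 314 min = 18:05.
So centrifugation starts at 18:05.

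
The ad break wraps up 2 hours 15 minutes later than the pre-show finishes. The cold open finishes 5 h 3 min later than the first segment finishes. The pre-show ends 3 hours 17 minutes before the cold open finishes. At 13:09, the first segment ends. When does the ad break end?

17:10

The cold open ends at 13:09 + 303 min = 18:12.
The pre-show ends at 18:12 − 197 min = 14:55.
The ad break ends at 14:55 + 135 min = 17:10.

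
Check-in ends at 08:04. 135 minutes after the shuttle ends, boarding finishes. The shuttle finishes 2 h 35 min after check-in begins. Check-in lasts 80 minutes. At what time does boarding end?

Check-in starts at 08:04 − 80 min = 06:44.
The shuttle ends at 06:44 + 155 min = 09:19.
Boarding ends at 09:19 + 135 min = 11:34.

11:34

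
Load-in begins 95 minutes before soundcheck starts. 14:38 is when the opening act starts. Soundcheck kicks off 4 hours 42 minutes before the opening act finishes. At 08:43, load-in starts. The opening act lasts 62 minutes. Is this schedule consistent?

The opening act ends at 14:38 + 62 min = 15:40.
Soundcheck starts at 15:40 − 282 min = 10:58.
Load-in starts at 10:58 − 95 min = 09:23.
But load-in is also said to start at 08:43 — a 40-minute conflict.

No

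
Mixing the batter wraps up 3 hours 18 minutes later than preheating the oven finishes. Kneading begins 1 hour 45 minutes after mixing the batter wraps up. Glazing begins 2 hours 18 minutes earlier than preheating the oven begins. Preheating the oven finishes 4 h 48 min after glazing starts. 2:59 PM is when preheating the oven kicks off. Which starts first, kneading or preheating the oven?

Glazing starts at 2:59 PM − 138 min = 12:41 PM.
Preheating the oven ends at 12:41 PM + 288 min = 5:29 PM.
Mixing the batter ends at 5:29 PM + 198 min = 8:47 PM.
Kneading starts at 8:47 PM + 105 min = 10:32 PM.
Kneading starts at 10:32 PM and preheating the oven starts at 2:59 PM, so preheating the oven is first.

preheating the oven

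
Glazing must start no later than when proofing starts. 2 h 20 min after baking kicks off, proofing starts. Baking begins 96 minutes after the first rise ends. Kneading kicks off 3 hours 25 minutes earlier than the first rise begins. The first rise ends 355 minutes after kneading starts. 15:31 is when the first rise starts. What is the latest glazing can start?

Kneading starts at 15:31 − 205 min = 12:06.
The first rise ends at 12:06 + 355 min = 18:01.
Baking starts at 18:01 + 96 min = 19:37.
Proofing starts at 19:37 + 140 min = 21:57.
Glazing is bounded by proofing, so the latest it can start is 21:57.

21:57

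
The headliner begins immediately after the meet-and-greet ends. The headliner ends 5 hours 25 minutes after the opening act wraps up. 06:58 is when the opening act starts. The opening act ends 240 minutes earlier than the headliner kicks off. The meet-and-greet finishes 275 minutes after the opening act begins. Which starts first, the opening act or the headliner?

the opening act

The meet-and-greet ends at 06:58 + 275 min = 11:33.
So the headliner starts at 11:33.
The opening act starts at 06:58 and the headliner starts at 11:33, so the opening act is first.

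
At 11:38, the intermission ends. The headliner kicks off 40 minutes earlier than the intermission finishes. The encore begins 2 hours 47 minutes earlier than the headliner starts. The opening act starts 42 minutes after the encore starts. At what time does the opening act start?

08:53

The headliner starts at 11:38 − 40 min = 10:58.
The encore starts at 10:58 − 167 min = 08:11.
The opening act starts at 08:11 + 42 min = 08:53.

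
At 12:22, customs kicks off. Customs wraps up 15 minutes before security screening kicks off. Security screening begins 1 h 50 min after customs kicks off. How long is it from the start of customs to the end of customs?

1 h 35 min

Security screening starts at 12:22 + 110 min = 14:12.
Customs ends at 14:12 − 15 min = 13:57.
From 12:22 to 13:57 is 1 h 35 min.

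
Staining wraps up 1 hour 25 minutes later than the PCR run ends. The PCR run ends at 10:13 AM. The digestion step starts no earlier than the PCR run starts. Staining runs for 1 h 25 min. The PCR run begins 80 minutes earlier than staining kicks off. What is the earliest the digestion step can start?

8:53 AM

Staining ends at 10:13 AM + 85 min = 11:38 AM.
Staining starts at 11:38 AM − 85 min = 10:13 AM.
The PCR run starts at 10:13 AM − 80 min = 8:53 AM.
The digestion step is bounded by the PCR run, so the earliest it can start is 8:53 AM.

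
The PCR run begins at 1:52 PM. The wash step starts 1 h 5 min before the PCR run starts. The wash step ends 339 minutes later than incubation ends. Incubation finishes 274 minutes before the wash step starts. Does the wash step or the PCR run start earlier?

the wash step

The wash step starts at 1:52 PM − 65 min = 12:47 PM.
The wash step starts at 12:47 PM and the PCR run starts at 1:52 PM, so the wash step is first.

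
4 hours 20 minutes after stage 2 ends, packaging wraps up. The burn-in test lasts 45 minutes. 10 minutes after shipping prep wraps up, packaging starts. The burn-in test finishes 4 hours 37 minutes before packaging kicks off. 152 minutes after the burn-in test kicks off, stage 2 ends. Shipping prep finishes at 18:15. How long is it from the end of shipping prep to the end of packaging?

1 hour 40 minutes

Packaging starts at 18:15 + 10 min = 18:25.
The burn-in test ends at 18:25 − 277 min = 13:48.
The burn-in test starts at 13:48 − 45 min = 13:03.
Stage 2 ends at 13:03 + 152 min = 15:35.
Packaging ends at 15:35 + 260 min = 19:55.
From 18:15 to 19:55 is 1 hour 40 minutes.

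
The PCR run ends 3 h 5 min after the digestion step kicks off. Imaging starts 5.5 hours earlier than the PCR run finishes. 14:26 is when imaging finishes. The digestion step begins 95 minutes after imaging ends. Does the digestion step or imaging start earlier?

The digestion step starts at 14:26 + 95 min = 16:01.
The PCR run ends at 16:01 + 185 min = 19:06.
Imaging starts at 19:06 − 330 min = 13:36.
The digestion step starts at 16:01 and imaging starts at 13:36, so imaging is first.

imaging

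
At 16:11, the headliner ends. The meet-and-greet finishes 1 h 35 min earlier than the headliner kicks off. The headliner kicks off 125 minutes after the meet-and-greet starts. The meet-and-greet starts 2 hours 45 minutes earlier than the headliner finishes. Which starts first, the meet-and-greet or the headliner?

The meet-and-greet starts at 16:11 − 165 min = 13:26.
The headliner starts at 13:26 + 125 min = 15:31.
The meet-and-greet starts at 13:26 and the headliner starts at 15:31, so the meet-and-greet is first.

the meet-and-greet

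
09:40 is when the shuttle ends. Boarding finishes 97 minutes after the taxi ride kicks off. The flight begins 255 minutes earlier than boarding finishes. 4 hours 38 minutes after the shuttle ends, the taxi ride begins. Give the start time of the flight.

The taxi ride starts at 09:40 + 278 min = 14:18.
Boarding ends at 14:18 + 97 min = 15:55.
The flight starts at 15:55 − 255 min = 11:40.

11:40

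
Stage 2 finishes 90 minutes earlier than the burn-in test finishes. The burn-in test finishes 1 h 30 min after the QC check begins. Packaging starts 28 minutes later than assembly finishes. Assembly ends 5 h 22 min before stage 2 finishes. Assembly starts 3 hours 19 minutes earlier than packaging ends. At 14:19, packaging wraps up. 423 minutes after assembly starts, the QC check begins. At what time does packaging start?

Assembly starts at 14:19 − 199 min = 11:00.
The QC check starts at 11:00 + 423 min = 18:03.
The burn-in test ends at 18:03 + 90 min = 19:33.
Stage 2 ends at 19:33 − 90 min = 18:03.
Assembly ends at 18:03 − 322 min = 12:41.
Packaging starts at 12:41 + 28 min = 13:09.

13:09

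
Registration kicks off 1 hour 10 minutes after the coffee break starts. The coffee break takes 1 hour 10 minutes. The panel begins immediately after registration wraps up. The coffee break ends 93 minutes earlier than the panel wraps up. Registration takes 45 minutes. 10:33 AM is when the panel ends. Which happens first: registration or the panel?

The coffee break ends at 10:33 AM − 93 min = 9:00 AM.
The coffee break starts at 9:00 AM − 70 min = 7:50 AM.
Registration starts at 7:50 AM + 70 min = 9:00 AM.
Registration ends at 9:00 AM + 45 min = 9:45 AM.
So the panel starts at 9:45 AM.
Registration starts at 9:00 AM and the panel starts at 9:45 AM, so registration is first.

registration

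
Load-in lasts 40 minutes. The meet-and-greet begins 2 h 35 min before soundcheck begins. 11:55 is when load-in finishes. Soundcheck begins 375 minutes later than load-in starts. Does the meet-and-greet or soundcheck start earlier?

Load-in starts at 11:55 − 40 min = 11:15.
Soundcheck starts at 11:15 + 375 min = 17:30.
The meet-and-greet starts at 17:30 − 155 min = 14:55.
The meet-and-greet starts at 14:55 and soundcheck starts at 17:30, so the meet-and-greet is first.

the meet-and-greet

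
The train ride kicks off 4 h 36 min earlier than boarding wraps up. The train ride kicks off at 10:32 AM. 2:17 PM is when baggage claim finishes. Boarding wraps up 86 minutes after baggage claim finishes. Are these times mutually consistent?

No

Boarding ends at 2:17 PM + 86 min = 3:43 PM.
The train ride starts at 3:43 PM − 276 min = 11:07 AM.
But the train ride is also said to start at 10:32 AM — a 35-minute conflict.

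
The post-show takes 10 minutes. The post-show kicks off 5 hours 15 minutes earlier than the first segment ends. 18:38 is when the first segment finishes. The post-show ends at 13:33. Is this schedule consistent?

The post-show starts at 18:38 − 315 min = 13:23.
The post-show ends at 13:23 + 10 min = 13:33.
That matches the stated 13:33, so the schedule is consistent.

Yes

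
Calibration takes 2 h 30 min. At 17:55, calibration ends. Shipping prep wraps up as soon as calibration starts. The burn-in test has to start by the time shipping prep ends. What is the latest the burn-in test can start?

Calibration starts at 17:55 − 150 min = 15:25.
So shipping prep ends at 15:25.
The burn-in test is bounded by shipping prep, so the latest it can start is 15:25.

15:25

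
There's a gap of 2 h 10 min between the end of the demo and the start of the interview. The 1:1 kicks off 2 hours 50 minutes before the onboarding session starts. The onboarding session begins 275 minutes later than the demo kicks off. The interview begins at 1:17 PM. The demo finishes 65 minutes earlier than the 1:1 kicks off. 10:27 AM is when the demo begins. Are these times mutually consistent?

Yes

The onboarding session starts at 10:27 AM + 275 min = 3:02 PM.
The 1:1 starts at 3:02 PM − 170 min = 12:12 PM.
The demo ends at 12:12 PM − 65 min = 11:07 AM.
The interview starts at 11:07 AM + 130 min = 1:17 PM.
That matches the stated 1:17 PM, so the schedule is consistent.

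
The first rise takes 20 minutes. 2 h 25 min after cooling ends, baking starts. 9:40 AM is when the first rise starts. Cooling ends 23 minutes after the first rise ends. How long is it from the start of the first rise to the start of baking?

The first rise ends at 9:40 AM + 20 min = 10:00 AM.
Cooling ends at 10:00 AM + 23 min = 10:23 AM.
Baking starts at 10:23 AM + 145 min = 12:48 PM.
From 9:40 AM to 12:48 PM is 3 h 8 min.

3 h 8 min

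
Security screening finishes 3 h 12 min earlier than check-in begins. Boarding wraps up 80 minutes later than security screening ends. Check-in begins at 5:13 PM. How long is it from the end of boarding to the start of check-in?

112 minutes

Security screening ends at 5:13 PM − 192 min = 2:01 PM.
Boarding ends at 2:01 PM + 80 min = 3:21 PM.
From 3:21 PM to 5:13 PM is 112 minutes.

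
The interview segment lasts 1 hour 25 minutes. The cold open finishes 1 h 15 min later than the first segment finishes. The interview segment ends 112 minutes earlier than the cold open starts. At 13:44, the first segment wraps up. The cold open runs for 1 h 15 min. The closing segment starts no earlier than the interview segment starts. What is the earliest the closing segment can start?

The cold open ends at 13:44 + 75 min = 14:59.
The cold open starts at 14:59 − 75 min = 13:44.
The interview segment ends at 13:44 − 112 min = 11:52.
The interview segment starts at 11:52 − 85 min = 10:27.
The closing segment is bounded by the interview segment, so the earliest it can start is 10:27.

10:27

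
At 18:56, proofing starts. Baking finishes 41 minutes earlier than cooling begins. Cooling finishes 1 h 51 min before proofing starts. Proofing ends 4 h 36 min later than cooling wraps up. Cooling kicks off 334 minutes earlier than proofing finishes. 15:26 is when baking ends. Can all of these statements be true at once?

Yes

Cooling ends at 18:56 − 111 min = 17:05.
Proofing ends at 17:05 + 276 min = 21:41.
Cooling starts at 21:41 − 334 min = 16:07.
Baking ends at 16:07 − 41 min = 15:26.
That matches the stated 15:26, so the schedule is consistent.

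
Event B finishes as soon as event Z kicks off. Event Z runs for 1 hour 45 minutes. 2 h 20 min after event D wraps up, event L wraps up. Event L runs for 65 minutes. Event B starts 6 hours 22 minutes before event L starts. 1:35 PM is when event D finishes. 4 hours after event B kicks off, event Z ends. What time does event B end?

Event L ends at 1:35 PM + 140 min = 3:55 PM.
Event L starts at 3:55 PM − 65 min = 2:50 PM.
Event B starts at 2:50 PM − 382 min = 8:28 AM.
Event Z ends at 8:28 AM + 240 min = 12:28 PM.
Event Z starts at 12:28 PM − 105 min = 10:43 AM.
So event B ends at 10:43 AM.

10:43 AM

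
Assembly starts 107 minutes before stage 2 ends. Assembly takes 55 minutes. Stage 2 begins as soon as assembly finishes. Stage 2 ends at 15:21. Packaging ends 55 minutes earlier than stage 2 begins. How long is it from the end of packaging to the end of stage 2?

1 h 47 min

Assembly starts at 15:21 − 107 min = 13:34.
Assembly ends at 13:34 + 55 min = 14:29.
So stage 2 starts at 14:29.
Packaging ends at 14:29 − 55 min = 13:34.
From 13:34 to 15:21 is 1 h 47 min.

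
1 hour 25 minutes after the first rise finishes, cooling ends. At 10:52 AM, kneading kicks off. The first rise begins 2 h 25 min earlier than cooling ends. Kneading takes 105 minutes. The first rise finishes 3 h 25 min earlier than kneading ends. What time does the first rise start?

8:12 AM

Kneading ends at 10:52 AM + 105 min = 12:37 PM.
The first rise ends at 12:37 PM − 205 min = 9:12 AM.
Cooling ends at 9:12 AM + 85 min = 10:37 AM.
The first rise starts at 10:37 AM − 145 min = 8:12 AM.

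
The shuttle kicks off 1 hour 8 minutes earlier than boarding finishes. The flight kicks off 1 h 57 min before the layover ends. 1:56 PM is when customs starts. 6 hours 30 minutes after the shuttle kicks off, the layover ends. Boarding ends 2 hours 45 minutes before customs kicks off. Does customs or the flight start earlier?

customs

Boarding ends at 1:56 PM − 165 min = 11:11 AM.
The shuttle starts at 11:11 AM − 68 min = 10:03 AM.
The layover ends at 10:03 AM + 390 min = 4:33 PM.
The flight starts at 4:33 PM − 117 min = 2:36 PM.
Customs starts at 1:56 PM and the flight starts at 2:36 PM, so customs is first.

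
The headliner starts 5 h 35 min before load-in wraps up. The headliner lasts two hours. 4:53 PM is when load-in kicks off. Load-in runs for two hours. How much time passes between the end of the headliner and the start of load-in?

Load-in ends at 4:53 PM + 120 min = 6:53 PM.
The headliner starts at 6:53 PM − 335 min = 1:18 PM.
The headliner ends at 1:18 PM + 120 min = 3:18 PM.
From 3:18 PM to 4:53 PM is 1 h 35 min.

1 h 35 min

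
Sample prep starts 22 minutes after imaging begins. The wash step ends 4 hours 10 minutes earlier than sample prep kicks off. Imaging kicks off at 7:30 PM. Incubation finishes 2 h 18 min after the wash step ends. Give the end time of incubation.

6:00 PM

Sample prep starts at 7:30 PM + 22 min = 7:52 PM.
The wash step ends at 7:52 PM − 250 min = 3:42 PM.
Incubation ends at 3:42 PM + 138 min = 6:00 PM.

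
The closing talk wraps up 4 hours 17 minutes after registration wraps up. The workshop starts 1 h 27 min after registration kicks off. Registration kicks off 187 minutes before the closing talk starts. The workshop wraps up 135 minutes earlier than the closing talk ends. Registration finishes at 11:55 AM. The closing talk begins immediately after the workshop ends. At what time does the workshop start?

The closing talk ends at 11:55 AM + 257 min = 4:12 PM.
The workshop ends at 4:12 PM − 135 min = 1:57 PM.
So the closing talk starts at 1:57 PM.
Registration starts at 1:57 PM − 187 min = 10:50 AM.
The workshop starts at 10:50 AM + 87 min = 12:17 PM.

12:17 PM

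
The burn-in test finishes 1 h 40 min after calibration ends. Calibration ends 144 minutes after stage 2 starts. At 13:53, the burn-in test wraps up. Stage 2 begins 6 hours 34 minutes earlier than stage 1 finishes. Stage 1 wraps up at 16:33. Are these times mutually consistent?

No

Stage 2 starts at 16:33 − 394 min = 09:59.
Calibration ends at 09:59 + 144 min = 12:23.
The burn-in test ends at 12:23 + 100 min = 14:03.
But the burn-in test is also said to end at 13:53 — a 10-minute conflict.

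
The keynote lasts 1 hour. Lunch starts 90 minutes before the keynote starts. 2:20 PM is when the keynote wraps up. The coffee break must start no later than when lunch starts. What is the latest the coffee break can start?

11:50 AM

The keynote starts at 2:20 PM − 60 min = 1:20 PM.
Lunch starts at 1:20 PM − 90 min = 11:50 AM.
The coffee break is bounded by lunch, so the latest it can start is 11:50 AM.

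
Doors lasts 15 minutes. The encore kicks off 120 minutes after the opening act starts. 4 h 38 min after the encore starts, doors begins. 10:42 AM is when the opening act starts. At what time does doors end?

5:35 PM

The encore starts at 10:42 AM + 120 min = 12:42 PM.
Doors starts at 12:42 PM + 278 min = 5:20 PM.
Doors ends at 5:20 PM + 15 min = 5:35 PM.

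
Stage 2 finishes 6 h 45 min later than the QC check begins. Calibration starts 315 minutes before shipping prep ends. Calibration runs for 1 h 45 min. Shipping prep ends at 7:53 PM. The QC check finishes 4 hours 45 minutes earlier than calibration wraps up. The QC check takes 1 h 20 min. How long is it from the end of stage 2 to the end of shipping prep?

2 hours 50 minutes

Calibration starts at 7:53 PM − 315 min = 2:38 PM.
Calibration ends at 2:38 PM + 105 min = 4:23 PM.
The QC check ends at 4:23 PM − 285 min = 11:38 AM.
The QC check starts at 11:38 AM − 80 min = 10:18 AM.
Stage 2 ends at 10:18 AM + 405 min = 5:03 PM.
From 5:03 PM to 7:53 PM is 2 hours 50 minutes.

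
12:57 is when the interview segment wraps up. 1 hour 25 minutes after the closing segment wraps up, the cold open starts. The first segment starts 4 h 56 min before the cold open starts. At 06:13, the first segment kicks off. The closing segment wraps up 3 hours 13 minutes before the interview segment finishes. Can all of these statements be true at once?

Yes

The closing segment ends at 12:57 − 193 min = 09:44.
The cold open starts at 09:44 + 85 min = 11:09.
The first segment starts at 11:09 − 296 min = 06:13.
That matches the stated 06:13, so the schedule is consistent.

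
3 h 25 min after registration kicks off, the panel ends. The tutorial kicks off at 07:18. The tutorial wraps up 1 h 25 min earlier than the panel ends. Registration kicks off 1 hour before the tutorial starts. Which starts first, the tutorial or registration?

Registration starts at 07:18 − 60 min = 06:18.
The tutorial starts at 07:18 and registration starts at 06:18, so registration is first.

registration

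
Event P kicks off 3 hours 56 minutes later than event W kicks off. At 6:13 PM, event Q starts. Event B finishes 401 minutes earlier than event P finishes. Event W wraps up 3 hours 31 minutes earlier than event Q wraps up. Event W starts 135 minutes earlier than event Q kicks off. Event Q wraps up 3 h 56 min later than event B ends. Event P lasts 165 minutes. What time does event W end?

4:23 PM

Event W starts at 6:13 PM − 135 min = 3:58 PM.
Event P starts at 3:58 PM + 236 min = 7:54 PM.
Event P ends at 7:54 PM + 165 min = 10:39 PM.
Event B ends at 10:39 PM − 401 min = 3:58 PM.
Event Q ends at 3:58 PM + 236 min = 7:54 PM.
Event W ends at 7:54 PM − 211 min = 4:23 PM.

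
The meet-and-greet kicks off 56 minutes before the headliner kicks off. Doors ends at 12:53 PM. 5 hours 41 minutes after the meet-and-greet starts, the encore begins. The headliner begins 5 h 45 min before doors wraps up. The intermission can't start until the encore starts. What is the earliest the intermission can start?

11:53 AM

The headliner starts at 12:53 PM − 345 min = 7:08 AM.
The meet-and-greet starts at 7:08 AM − 56 min = 6:12 AM.
The encore starts at 6:12 AM + 341 min = 11:53 AM.
The intermission is bounded by the encore, so the earliest it can start is 11:53 AM.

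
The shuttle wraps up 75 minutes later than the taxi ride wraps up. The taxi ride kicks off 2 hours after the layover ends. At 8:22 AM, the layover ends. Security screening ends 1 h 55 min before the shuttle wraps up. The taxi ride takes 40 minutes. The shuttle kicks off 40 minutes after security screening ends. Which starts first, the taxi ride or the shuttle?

The taxi ride starts at 8:22 AM + 120 min = 10:22 AM.
The taxi ride ends at 10:22 AM + 40 min = 11:02 AM.
The shuttle ends at 11:02 AM + 75 min = 12:17 PM.
Security screening ends at 12:17 PM − 115 min = 10:22 AM.
The shuttle starts at 10:22 AM + 40 min = 11:02 AM.
The taxi ride starts at 10:22 AM and the shuttle starts at 11:02 AM, so the taxi ride is first.

the taxi ride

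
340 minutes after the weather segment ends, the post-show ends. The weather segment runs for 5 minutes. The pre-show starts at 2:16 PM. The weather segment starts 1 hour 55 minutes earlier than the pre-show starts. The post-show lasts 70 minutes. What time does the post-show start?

4:56 PM

The weather segment starts at 2:16 PM − 115 min = 12:21 PM.
The weather segment ends at 12:21 PM + 5 min = 12:26 PM.
The post-show ends at 12:26 PM + 340 min = 6:06 PM.
The post-show starts at 6:06 PM − 70 min = 4:56 PM.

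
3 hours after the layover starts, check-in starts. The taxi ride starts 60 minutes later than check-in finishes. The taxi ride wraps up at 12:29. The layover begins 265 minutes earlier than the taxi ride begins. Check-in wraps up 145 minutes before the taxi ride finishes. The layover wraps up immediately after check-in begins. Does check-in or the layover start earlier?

the layover

Check-in ends at 12:29 − 145 min = 10:04.
The taxi ride starts at 10:04 + 60 min = 11:04.
The layover starts at 11:04 − 265 min = 06:39.
Check-in starts at 06:39 + 180 min = 09:39.
Check-in starts at 09:39 and the layover starts at 06:39, so the layover is first.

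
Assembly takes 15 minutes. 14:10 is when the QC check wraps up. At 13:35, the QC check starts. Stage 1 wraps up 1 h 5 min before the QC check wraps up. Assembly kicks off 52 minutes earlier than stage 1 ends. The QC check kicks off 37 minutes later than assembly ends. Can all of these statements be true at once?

No

Stage 1 ends at 14:10 − 65 min = 13:05.
Assembly starts at 13:05 − 52 min = 12:13.
Assembly ends at 12:13 + 15 min = 12:28.
The QC check starts at 12:28 + 37 min = 13:05.
But the QC check is also said to start at 13:35 — a 30-minute conflict.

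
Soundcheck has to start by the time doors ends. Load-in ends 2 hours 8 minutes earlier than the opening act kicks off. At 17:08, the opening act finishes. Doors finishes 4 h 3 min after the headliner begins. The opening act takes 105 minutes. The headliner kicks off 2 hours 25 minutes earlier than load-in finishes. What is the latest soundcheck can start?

14:53

The opening act starts at 17:08 − 105 min = 15:23.
Load-in ends at 15:23 − 128 min = 13:15.
The headliner starts at 13:15 − 145 min = 10:50.
Doors ends at 10:50 + 243 min = 14:53.
Soundcheck is bounded by doors, so the latest it can start is 14:53.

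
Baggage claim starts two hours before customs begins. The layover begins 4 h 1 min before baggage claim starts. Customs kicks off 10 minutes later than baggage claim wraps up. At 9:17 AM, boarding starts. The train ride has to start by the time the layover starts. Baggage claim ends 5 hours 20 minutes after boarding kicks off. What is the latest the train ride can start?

8:46 AM

Baggage claim ends at 9:17 AM + 320 min = 2:37 PM.
Customs starts at 2:37 PM + 10 min = 2:47 PM.
Baggage claim starts at 2:47 PM − 120 min = 12:47 PM.
The layover starts at 12:47 PM − 241 min = 8:46 AM.
The train ride is bounded by the layover, so the latest it can start is 8:46 AM.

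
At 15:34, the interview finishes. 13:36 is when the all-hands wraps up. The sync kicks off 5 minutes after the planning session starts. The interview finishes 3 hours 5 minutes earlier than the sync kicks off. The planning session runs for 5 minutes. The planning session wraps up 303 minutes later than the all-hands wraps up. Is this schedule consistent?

The planning session ends at 13:36 + 303 min = 18:39.
The planning session starts at 18:39 − 5 min = 18:34.
The sync starts at 18:34 + 5 min = 18:39.
The interview ends at 18:39 − 185 min = 15:34.
That matches the stated 15:34, so the schedule is consistent.

Yes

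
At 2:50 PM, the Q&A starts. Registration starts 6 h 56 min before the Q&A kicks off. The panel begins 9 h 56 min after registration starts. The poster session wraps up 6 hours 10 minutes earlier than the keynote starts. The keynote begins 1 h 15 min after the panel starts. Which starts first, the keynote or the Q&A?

the Q&A

Registration starts at 2:50 PM − 416 min = 7:54 AM.
The panel starts at 7:54 AM + 596 min = 5:50 PM.
The keynote starts at 5:50 PM + 75 min = 7:05 PM.
The keynote starts at 7:05 PM and the Q&A starts at 2:50 PM, so the Q&A is first.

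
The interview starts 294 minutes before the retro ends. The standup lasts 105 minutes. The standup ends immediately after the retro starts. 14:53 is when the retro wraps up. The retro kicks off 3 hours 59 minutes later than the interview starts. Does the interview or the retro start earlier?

The interview starts at 14:53 − 294 min = 09:59.
The retro starts at 09:59 + 239 min = 13:58.
The interview starts at 09:59 and the retro starts at 13:58, so the interview is first.

the interview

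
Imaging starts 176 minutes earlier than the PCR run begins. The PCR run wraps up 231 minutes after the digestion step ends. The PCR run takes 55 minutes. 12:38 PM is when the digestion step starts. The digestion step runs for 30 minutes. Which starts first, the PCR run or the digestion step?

The digestion step ends at 12:38 PM + 30 min = 1:08 PM.
The PCR run ends at 1:08 PM + 231 min = 4:59 PM.
The PCR run starts at 4:59 PM − 55 min = 4:04 PM.
The PCR run starts at 4:04 PM and the digestion step starts at 12:38 PM, so the digestion step is first.

the digestion step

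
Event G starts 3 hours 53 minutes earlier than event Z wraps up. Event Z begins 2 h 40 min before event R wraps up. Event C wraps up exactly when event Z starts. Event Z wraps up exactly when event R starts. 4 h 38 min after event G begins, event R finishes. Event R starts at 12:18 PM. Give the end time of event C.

10:23 AM

Event Z ends at 12:18 PM.
Event G starts at 12:18 PM − 233 min = 8:25 AM.
Event R ends at 8:25 AM + 278 min = 1:03 PM.
Event Z starts at 1:03 PM − 160 min = 10:23 AM.
So event C ends at 10:23 AM.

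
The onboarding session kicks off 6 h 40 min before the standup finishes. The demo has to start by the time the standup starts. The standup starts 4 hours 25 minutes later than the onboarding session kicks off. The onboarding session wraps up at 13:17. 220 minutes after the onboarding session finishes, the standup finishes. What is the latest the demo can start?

The standup ends at 13:17 + 220 min = 16:57.
The onboarding session starts at 16:57 − 400 min = 10:17.
The standup starts at 10:17 + 265 min = 14:42.
The demo is bounded by the standup, so the latest it can start is 14:42.

14:42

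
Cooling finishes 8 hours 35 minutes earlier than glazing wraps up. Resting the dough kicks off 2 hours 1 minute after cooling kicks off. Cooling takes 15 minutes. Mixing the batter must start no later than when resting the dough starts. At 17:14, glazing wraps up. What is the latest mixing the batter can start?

Cooling ends at 17:14 − 515 min = 08:39.
Cooling starts at 08:39 − 15 min = 08:24.
Resting the dough starts at 08:24 + 121 min = 10:25.
Mixing the batter is bounded by resting the dough, so the latest it can start is 10:25.

10:25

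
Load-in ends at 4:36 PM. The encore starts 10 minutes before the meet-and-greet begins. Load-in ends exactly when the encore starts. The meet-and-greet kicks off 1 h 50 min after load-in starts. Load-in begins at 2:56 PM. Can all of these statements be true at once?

Yes

The meet-and-greet starts at 2:56 PM + 110 min = 4:46 PM.
The encore starts at 4:46 PM − 10 min = 4:36 PM.
So load-in ends at 4:36 PM.
That matches the stated 4:36 PM, so the schedule is consistent.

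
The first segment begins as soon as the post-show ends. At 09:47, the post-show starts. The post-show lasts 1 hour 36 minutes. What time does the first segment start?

11:23

The post-show ends at 09:47 + 96 min = 11:23.
So the first segment starts at 11:23.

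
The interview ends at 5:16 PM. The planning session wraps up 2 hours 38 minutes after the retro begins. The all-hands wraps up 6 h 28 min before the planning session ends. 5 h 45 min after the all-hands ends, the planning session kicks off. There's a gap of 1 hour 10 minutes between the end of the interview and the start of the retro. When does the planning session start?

8:21 PM

The retro starts at 5:16 PM + 70 min = 6:26 PM.
The planning session ends at 6:26 PM + 158 min = 9:04 PM.
The all-hands ends at 9:04 PM − 388 min = 2:36 PM.
The planning session starts at 2:36 PM + 345 min = 8:21 PM.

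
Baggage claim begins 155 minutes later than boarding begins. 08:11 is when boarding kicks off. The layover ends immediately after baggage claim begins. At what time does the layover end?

10:46

Baggage claim starts at 08:11 + 155 min = 10:46.
So the layover ends at 10:46.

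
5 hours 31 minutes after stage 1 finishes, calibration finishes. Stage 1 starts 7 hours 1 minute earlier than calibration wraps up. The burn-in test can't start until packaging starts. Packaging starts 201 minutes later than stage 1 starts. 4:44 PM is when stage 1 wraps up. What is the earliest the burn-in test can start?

6:35 PM

Calibration ends at 4:44 PM + 331 min = 10:15 PM.
Stage 1 starts at 10:15 PM − 421 min = 3:14 PM.
Packaging starts at 3:14 PM + 201 min = 6:35 PM.
The burn-in test is bounded by packaging, so the earliest it can start is 6:35 PM.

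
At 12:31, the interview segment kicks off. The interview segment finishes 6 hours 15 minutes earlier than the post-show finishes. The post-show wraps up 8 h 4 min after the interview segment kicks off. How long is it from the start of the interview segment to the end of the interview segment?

1 hour 49 minutes

The post-show ends at 12:31 + 484 min = 20:35.
The interview segment ends at 20:35 − 375 min = 14:20.
From 12:31 to 14:20 is 1 hour 49 minutes.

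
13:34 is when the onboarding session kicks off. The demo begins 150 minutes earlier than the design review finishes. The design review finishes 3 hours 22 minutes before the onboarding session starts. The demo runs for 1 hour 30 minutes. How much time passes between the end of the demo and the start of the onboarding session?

The design review ends at 13:34 − 202 min = 10:12.
The demo starts at 10:12 − 150 min = 07:42.
The demo ends at 07:42 + 90 min = 09:12.
From 09:12 to 13:34 is 262 minutes.

262 minutes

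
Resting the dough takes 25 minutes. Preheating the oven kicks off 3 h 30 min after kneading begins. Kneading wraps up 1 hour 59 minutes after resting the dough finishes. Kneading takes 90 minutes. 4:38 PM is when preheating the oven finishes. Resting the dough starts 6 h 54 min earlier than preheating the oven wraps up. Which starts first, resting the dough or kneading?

resting the dough

Resting the dough starts at 4:38 PM − 414 min = 9:44 AM.
Resting the dough ends at 9:44 AM + 25 min = 10:09 AM.
Kneading ends at 10:09 AM + 119 min = 12:08 PM.
Kneading starts at 12:08 PM − 90 min = 10:38 AM.
Resting the dough starts at 9:44 AM and kneading starts at 10:38 AM, so resting the dough is first.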